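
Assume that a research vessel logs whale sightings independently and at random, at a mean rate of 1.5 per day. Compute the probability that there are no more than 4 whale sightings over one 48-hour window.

0.8153

Over the interval, μ = 1.5 × 2 = 3 (a 48-hour window = 2 days).
P(N ≤ 4) = Σ_{j=0}^{4} e^(−μ) μ^j/j! ≈ 0.8153.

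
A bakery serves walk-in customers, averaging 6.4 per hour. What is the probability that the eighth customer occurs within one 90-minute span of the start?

Over the interval, μ = 6.4 × 1.5 = 9.6 (a 90-minute span = 1.5 hours).
The eighth arrival falls in the interval iff at least 8 events occur there: P(S_8 ≤ t) = P(N ≥ 8) = 1 − P(N ≤ 7) ≈ 0.7416.

0.7416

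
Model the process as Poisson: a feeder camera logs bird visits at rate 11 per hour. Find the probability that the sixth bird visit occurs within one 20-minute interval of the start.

Over the interval, μ = 11 × 1/3 ≈ 3.66667 (a 20-minute interval = 1/3 hours).
The sixth arrival falls in the interval iff at least 6 events occur there: P(S_6 ≤ t) = P(N ≥ 6) = 1 − P(N ≤ 5) ≈ 0.1652.

0.1652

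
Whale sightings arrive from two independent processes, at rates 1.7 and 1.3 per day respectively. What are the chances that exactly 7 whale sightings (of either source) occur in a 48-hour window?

0.1377

Independent Poisson processes superpose: combined rate λ = 1.7 + 1.3 = 3 per day.
Over the interval, μ = 3 × 2 = 6 (a 48-hour window = 2 days).
P(N = 7) = e^(−6) · 6^7/7! ≈ 0.1377.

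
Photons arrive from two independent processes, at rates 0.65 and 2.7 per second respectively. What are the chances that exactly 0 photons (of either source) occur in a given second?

0.0351

Independent Poisson processes superpose: combined rate λ = 0.65 + 2.7 = 3.35 per second.
So μ = 3.35.
P(N = 0) = e^(−3.35) · 3.35^0/0! ≈ 0.0351.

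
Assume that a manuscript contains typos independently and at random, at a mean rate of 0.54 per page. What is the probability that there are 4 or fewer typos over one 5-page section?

0.8629

Over the interval, μ = 0.54 × 5 = 2.7 (a 5-page section = 5 pages).
P(N ≤ 4) = Σ_{j=0}^{4} e^(−μ) μ^j/j! ≈ 0.8629.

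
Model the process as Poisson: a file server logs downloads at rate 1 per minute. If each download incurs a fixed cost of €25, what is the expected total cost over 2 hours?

€3000

E[N] = 1 × 120 = 120 (2 hours = 120 minutes); E[cost] = 120 × €25 = €3000.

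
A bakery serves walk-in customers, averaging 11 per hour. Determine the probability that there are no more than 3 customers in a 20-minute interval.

Over the interval, μ = 11 × 1/3 ≈ 3.66667 (a 20-minute interval = 1/3 hours).
P(N ≤ 3) = Σ_{j=0}^{3} e^(−μ) μ^j/j! ≈ 0.5011.

0.5011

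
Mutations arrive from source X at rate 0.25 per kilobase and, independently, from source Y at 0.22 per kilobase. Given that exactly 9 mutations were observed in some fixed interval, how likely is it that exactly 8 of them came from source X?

Given the total, each event is independently from source X with probability p = λ_X/(λ_X+λ_Y) = 0.25/0.47 ≈ 0.5319.
So K ~ Binomial(9, 0.25/0.47): P(K = 8) = C(9,8) · (0.25/0.47)^8 · (0.22/0.47)^1 ≈ 0.0270.

0.0270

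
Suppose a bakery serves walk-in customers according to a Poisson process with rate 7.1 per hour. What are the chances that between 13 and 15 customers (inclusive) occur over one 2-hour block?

0.3104

Over the interval, μ = 7.1 × 2 = 14.2 (a 2-hour block = 2 hours).
P(13 ≤ N ≤ 15) = Σ_{j=13}^{15} e^(−14.2) · 14.2^j/j! ≈ 0.3104.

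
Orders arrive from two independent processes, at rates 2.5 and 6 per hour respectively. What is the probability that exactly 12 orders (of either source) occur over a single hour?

0.0604

Independent Poisson processes superpose: combined rate λ = 2.5 + 6 = 8.5 per hour.
So μ = 8.5.
P(N = 12) = e^(−8.5) · 8.5^12/12! ≈ 0.0604.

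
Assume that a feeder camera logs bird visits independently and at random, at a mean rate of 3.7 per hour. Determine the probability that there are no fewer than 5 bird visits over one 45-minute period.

0.1485

Over the interval, μ = 3.7 × 0.75 = 2.775 (a 45-minute period = 0.75 hours).
P(N ≥ 5) = 1 − P(N ≤ 4) = 1 − Σ_{j=0}^{4} e^(−μ) μ^j/j! ≈ 0.1485.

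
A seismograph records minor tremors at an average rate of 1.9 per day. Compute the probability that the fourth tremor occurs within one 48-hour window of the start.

Over the interval, μ = 1.9 × 2 = 3.8 (a 48-hour window = 2 days).
The fourth arrival falls in the interval iff at least 4 events occur there: P(S_4 ≤ t) = P(N ≥ 4) = 1 − P(N ≤ 3) ≈ 0.5265.

0.5265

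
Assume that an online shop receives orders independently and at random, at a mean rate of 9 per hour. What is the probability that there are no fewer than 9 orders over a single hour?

0.5443

With mean μ = 9 per hour,
P(N ≥ 9) = 1 − P(N ≤ 8) = 1 − Σ_{j=0}^{8} e^(−μ) μ^j/j! ≈ 0.5443.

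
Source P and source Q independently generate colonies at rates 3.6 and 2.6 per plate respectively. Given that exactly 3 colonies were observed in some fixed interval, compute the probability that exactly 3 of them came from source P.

0.1958

Given the total, each event is independently from source P with probability p = λ_P/(λ_P+λ_Q) = 3.6/6.2 ≈ 0.5806.
So K ~ Binomial(3, 3.6/6.2): P(K = 3) = C(3,3) · (3.6/6.2)^3 · (2.6/6.2)^0 ≈ 0.1958.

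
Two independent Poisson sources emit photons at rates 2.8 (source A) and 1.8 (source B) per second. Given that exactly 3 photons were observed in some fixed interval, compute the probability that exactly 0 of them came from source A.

0.0599

Given the total, each event is independently from source A with probability p = λ_A/(λ_A+λ_B) = 2.8/4.6 ≈ 0.6087.
So K ~ Binomial(3, 2.8/4.6): P(K = 0) = C(3,0) · (2.8/4.6)^0 · (1.8/4.6)^3 ≈ 0.0599.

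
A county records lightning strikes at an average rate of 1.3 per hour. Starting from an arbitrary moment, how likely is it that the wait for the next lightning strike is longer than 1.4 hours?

The wait for the next event is exponential with rate λ = 1.3 per hour.
P(T > 1.4) = e^(−λt) = e^(−1.3 × 1.4) = e^(−1.82) ≈ 0.1620.

0.1620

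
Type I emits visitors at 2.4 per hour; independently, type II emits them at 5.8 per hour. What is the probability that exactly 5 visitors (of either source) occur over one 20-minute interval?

Independent Poisson processes superpose: combined rate λ = 2.4 + 5.8 = 8.2 per hour.
Over the interval, μ = 8.2 × 1/3 ≈ 2.73333 (a 20-minute interval = 1/3 hours).
P(N = 5) = e^(−2.73333) · 2.73333^5/5! ≈ 0.0826.

0.0826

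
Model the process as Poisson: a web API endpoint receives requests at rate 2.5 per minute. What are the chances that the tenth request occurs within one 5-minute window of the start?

0.7986

Over the interval, μ = 2.5 × 5 = 12.5 (a 5-minute window = 5 minutes).
The tenth arrival falls in the interval iff at least 10 events occur there: P(S_10 ≤ t) = P(N ≥ 10) = 1 − P(N ≤ 9) ≈ 0.7986.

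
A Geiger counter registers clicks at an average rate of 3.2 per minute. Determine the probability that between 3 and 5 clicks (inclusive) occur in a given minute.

With mean μ = 3.2 per minute,
P(3 ≤ N ≤ 5) = Σ_{j=3}^{5} e^(−3.2) · 3.2^j/j! ≈ 0.5147.

0.5147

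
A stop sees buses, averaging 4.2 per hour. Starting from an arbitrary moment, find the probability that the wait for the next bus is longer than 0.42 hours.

The wait for the next event is exponential with rate λ = 4.2 per hour.
P(T > 0.42) = e^(−λt) = e^(−4.2 × 0.42) = e^(−1.764) ≈ 0.1714.

0.1714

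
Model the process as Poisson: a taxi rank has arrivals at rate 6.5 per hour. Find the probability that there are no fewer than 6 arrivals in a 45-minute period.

Over the interval, μ = 6.5 × 0.75 = 4.875 (a 45-minute period = 0.75 hours).
P(N ≥ 6) = 1 − P(N ≤ 5) = 1 − Σ_{j=0}^{5} e^(−μ) μ^j/j! ≈ 0.3621.

0.3621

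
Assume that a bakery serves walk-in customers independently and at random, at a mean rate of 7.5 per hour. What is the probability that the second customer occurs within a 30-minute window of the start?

Over the interval, μ = 7.5 × 0.5 = 3.75 (a 30-minute window = 0.5 hours).
The second arrival falls in the interval iff at least 2 events occur there: P(S_2 ≤ t) = P(N ≥ 2) = 1 − P(N ≤ 1) ≈ 0.8883.

0.8883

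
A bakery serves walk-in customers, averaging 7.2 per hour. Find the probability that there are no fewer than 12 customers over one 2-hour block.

0.7723

Over the interval, μ = 7.2 × 2 = 14.4 (a 2-hour block = 2 hours).
P(N ≥ 12) = 1 − P(N ≤ 11) = 1 − Σ_{j=0}^{11} e^(−μ) μ^j/j! ≈ 0.7723.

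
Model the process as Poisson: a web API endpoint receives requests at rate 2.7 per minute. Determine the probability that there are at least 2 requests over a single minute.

With mean μ = 2.7 per minute,
P(N ≥ 2) = 1 − P(N ≤ 1) = 1 − Σ_{j=0}^{1} e^(−μ) μ^j/j! ≈ 0.7513.

0.7513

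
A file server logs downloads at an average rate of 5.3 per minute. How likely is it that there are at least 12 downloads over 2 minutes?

0.3731

Over the interval, μ = 5.3 × 2 = 10.6 (2 minutes).
P(N ≥ 12) = 1 − P(N ≤ 11) = 1 − Σ_{j=0}^{11} e^(−μ) μ^j/j! ≈ 0.3731.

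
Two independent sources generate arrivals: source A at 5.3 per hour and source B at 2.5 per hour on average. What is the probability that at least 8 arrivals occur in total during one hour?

Independent Poisson processes superpose: combined rate λ = 5.3 + 2.5 = 7.8 per hour.
So μ = 7.8.
P(N ≥ 8) = 1 − P(N ≤ 7) ≈ 0.5188.

0.5188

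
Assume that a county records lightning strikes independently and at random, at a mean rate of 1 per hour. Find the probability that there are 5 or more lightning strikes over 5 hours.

Over the interval, μ = 1 × 5 = 5 (5 hours).
P(N ≥ 5) = 1 − P(N ≤ 4) = 1 − Σ_{j=0}^{4} e^(−μ) μ^j/j! ≈ 0.5595.

0.5595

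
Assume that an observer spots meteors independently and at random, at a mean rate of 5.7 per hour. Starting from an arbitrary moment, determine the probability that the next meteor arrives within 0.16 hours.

0.5983

Inter-arrival times are exponential with rate λ = 5.7 per hour.
P(T ≤ 0.16) = 1 − e^(−λt) = 1 − e^(−5.7 × 0.16) = 1 − e^(−0.912) ≈ 0.5983.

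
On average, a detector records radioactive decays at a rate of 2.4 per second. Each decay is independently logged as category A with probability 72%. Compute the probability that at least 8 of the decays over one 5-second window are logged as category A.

0.6323

Thinning: the decays that are logged as category A themselves form a Poisson process with rate 0.72 × 2.4 = 1.728 per second.
Over the interval, μ = 1.728 × 5 = 8.64 (a 5-second window = 5 seconds).
P(N ≥ 8) = 1 − P(N ≤ 7) ≈ 0.6323.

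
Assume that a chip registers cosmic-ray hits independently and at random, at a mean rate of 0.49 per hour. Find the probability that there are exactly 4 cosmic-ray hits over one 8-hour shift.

0.1952

Over the interval, μ = 0.49 × 8 = 3.92 (an 8-hour shift = 8 hours).
P(N = 4) = e^(−μ) μ^4/4! = e^(−3.92) · 3.92^4/24 ≈ 0.1952.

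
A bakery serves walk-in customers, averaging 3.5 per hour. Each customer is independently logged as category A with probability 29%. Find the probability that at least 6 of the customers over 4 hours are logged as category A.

Thinning: the customers that are logged as category A themselves form a Poisson process with rate 0.29 × 3.5 = 1.015 per hour.
Over the interval, μ = 1.015 × 4 = 4.06 (4 hours).
P(N ≥ 6) = 1 − P(N ≤ 5) ≈ 0.2243.

0.2243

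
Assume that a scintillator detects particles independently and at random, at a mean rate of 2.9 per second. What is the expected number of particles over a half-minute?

E[N] = λt = 2.9 × 30 = 87 (a half-minute = 30 seconds).

87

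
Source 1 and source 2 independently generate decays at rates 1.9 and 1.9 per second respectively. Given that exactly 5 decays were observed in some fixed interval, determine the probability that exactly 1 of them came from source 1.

Given the total, each event is independently from source 1 with probability p = λ_1/(λ_1+λ_2) = 1.9/3.8 = 0.5000.
So K ~ Binomial(5, 1.9/3.8): P(K = 1) = C(5,1) · (1.9/3.8)^1 · (1.9/3.8)^4 ≈ 0.1562.

0.1562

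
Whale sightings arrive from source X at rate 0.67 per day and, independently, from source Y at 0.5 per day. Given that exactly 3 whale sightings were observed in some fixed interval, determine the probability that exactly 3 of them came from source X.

0.1878

Given the total, each event is independently from source X with probability p = λ_X/(λ_X+λ_Y) = 0.67/1.17 ≈ 0.5726.
So K ~ Binomial(3, 0.67/1.17): P(K = 3) = C(3,3) · (0.67/1.17)^3 · (0.5/1.17)^0 ≈ 0.1878.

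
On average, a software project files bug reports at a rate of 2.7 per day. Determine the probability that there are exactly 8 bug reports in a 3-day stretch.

Over the interval, μ = 2.7 × 3 = 8.1 (a 3-day stretch = 3 days).
P(N = 8) = e^(−μ) μ^8/8! = e^(−8.1) · 8.1^8/40320 ≈ 0.1395.

0.1395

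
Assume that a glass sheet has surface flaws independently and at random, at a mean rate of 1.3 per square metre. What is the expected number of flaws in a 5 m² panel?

E[N] = λt = 1.3 × 5 = 6.5 (a 5 m² panel = 5 square metres).

6.5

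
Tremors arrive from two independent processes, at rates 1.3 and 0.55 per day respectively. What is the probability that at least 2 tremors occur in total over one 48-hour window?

Independent Poisson processes superpose: combined rate λ = 1.3 + 0.55 = 1.85 per day.
Over the interval, μ = 1.85 × 2 = 3.7 (a 48-hour window = 2 days).
P(N ≥ 2) = 1 − P(N ≤ 1) ≈ 0.8838.

0.8838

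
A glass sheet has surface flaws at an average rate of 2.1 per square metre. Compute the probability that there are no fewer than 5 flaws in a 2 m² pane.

0.4102

Over the interval, μ = 2.1 × 2 = 4.2 (a 2 m² pane = 2 square metres).
P(N ≥ 5) = 1 − P(N ≤ 4) = 1 − Σ_{j=0}^{4} e^(−μ) μ^j/j! ≈ 0.4102.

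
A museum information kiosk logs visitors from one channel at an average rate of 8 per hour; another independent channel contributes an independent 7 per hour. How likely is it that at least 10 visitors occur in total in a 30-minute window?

0.2236

Independent Poisson processes superpose: combined rate λ = 8 + 7 = 15 per hour.
Over the interval, μ = 15 × 0.5 = 7.5 (a 30-minute window = 0.5 hours).
P(N ≥ 10) = 1 − P(N ≤ 9) ≈ 0.2236.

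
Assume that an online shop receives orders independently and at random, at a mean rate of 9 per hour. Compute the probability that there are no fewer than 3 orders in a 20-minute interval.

0.5768

Over the interval, μ = 9 × 1/3 = 3 (a 20-minute interval = 1/3 hours).
P(N ≥ 3) = 1 − P(N ≤ 2) = 1 − Σ_{j=0}^{2} e^(−μ) μ^j/j! ≈ 0.5768.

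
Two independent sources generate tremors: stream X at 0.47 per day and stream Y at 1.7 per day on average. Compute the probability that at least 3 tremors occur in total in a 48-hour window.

Independent Poisson processes superpose: combined rate λ = 0.47 + 1.7 = 2.17 per day.
Over the interval, μ = 2.17 × 2 = 4.34 (a 48-hour window = 2 days).
P(N ≥ 3) = 1 − P(N ≤ 2) ≈ 0.8076.

0.8076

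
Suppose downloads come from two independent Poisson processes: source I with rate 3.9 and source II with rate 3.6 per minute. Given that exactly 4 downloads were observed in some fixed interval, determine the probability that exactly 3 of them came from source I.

0.2700

Given the total, each event is independently from source I with probability p = λ_I/(λ_I+λ_II) = 3.9/7.5 = 0.5200.
So K ~ Binomial(4, 3.9/7.5): P(K = 3) = C(4,3) · (3.9/7.5)^3 · (3.6/7.5)^1 ≈ 0.2700.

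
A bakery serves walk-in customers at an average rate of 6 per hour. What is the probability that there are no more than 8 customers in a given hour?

With mean μ = 6 per hour,
P(N ≤ 8) = Σ_{j=0}^{8} e^(−μ) μ^j/j! ≈ 0.8472.

0.8472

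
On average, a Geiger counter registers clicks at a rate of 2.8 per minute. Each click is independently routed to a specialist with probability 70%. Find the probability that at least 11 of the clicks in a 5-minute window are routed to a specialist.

Thinning: the clicks that are routed to a specialist themselves form a Poisson process with rate 0.7 × 2.8 = 1.96 per minute.
Over the interval, μ = 1.96 × 5 = 9.8 (a 5-minute window = 5 minutes).
P(N ≥ 11) = 1 − P(N ≤ 10) ≈ 0.3920.

0.3920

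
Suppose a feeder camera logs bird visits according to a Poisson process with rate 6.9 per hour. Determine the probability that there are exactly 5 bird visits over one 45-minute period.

Over the interval, μ = 6.9 × 0.75 = 5.175 (a 45-minute period = 0.75 hours).
P(N = 5) = e^(−μ) μ^5/5! = e^(−5.175) · 5.175^5/120 ≈ 0.1749.

0.1749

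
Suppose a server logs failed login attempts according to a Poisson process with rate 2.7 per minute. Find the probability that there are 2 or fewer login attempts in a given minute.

0.4936

With mean μ = 2.7 per minute,
P(N ≤ 2) = Σ_{j=0}^{2} e^(−μ) μ^j/j! ≈ 0.4936.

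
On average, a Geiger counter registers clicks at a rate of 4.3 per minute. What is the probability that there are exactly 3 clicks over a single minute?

0.1798

With mean μ = 4.3 per minute,
P(N = 3) = e^(−μ) μ^3/3! = e^(−4.3) · 4.3^3/6 ≈ 0.1798.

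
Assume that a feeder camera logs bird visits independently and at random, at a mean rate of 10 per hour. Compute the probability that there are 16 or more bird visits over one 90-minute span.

Over the interval, μ = 10 × 1.5 = 15 (a 90-minute span = 1.5 hours).
P(N ≥ 16) = 1 − P(N ≤ 15) = 1 − Σ_{j=0}^{15} e^(−μ) μ^j/j! ≈ 0.4319.

0.4319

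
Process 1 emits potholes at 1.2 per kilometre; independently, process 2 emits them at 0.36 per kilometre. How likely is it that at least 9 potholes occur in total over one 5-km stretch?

0.3796

Independent Poisson processes superpose: combined rate λ = 1.2 + 0.36 = 1.56 per kilometre.
Over the interval, μ = 1.56 × 5 = 7.8 (a 5-km stretch = 5 kilometres).
P(N ≥ 9) = 1 − P(N ≤ 8) ≈ 0.3796.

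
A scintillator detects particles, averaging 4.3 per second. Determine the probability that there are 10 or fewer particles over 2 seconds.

0.7522

Over the interval, μ = 4.3 × 2 = 8.6 (2 seconds).
P(N ≤ 10) = Σ_{j=0}^{10} e^(−μ) μ^j/j! ≈ 0.7522.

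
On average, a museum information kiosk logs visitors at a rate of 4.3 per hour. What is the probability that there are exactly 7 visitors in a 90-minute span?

0.1456

Over the interval, μ = 4.3 × 1.5 = 6.45 (a 90-minute span = 1.5 hours).
P(N = 7) = e^(−μ) μ^7/7! = e^(−6.45) · 6.45^7/5040 ≈ 0.1456.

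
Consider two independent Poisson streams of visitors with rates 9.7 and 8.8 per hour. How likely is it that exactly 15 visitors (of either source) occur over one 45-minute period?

0.0980

Independent Poisson processes superpose: combined rate λ = 9.7 + 8.8 = 18.5 per hour.
Over the interval, μ = 18.5 × 0.75 = 13.875 (a 45-minute period = 0.75 hours).
P(N = 15) = e^(−13.875) · 13.875^15/15! ≈ 0.0980.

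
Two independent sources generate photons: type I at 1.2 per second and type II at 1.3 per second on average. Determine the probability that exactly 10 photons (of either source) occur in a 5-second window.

0.0956

Independent Poisson processes superpose: combined rate λ = 1.2 + 1.3 = 2.5 per second.
Over the interval, μ = 2.5 × 5 = 12.5 (a 5-second window = 5 seconds).
P(N = 10) = e^(−12.5) · 12.5^10/10! ≈ 0.0956.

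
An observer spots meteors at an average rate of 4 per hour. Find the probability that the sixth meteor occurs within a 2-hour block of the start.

0.8088

Over the interval, μ = 4 × 2 = 8 (a 2-hour block = 2 hours).
The sixth arrival falls in the interval iff at least 6 events occur there: P(S_6 ≤ t) = P(N ≥ 6) = 1 − P(N ≤ 5) ≈ 0.8088.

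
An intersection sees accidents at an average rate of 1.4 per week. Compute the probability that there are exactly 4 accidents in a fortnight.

Over the interval, μ = 1.4 × 2 = 2.8 (a fortnight = 2 weeks).
P(N = 4) = e^(−μ) μ^4/4! = e^(−2.8) · 2.8^4/24 ≈ 0.1557.

0.1557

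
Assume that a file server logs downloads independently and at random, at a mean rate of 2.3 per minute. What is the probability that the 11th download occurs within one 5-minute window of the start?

0.5983

Over the interval, μ = 2.3 × 5 = 11.5 (a 5-minute window = 5 minutes).
The 11th arrival falls in the interval iff at least 11 events occur there: P(S_11 ≤ t) = P(N ≥ 11) = 1 − P(N ≤ 10) ≈ 0.5983.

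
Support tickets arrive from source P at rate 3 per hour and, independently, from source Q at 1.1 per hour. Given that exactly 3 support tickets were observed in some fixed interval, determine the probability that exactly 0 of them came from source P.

0.0193

Given the total, each event is independently from source P with probability p = λ_P/(λ_P+λ_Q) = 3/4.1 ≈ 0.7317.
So K ~ Binomial(3, 3/4.1): P(K = 0) = C(3,0) · (3/4.1)^0 · (1.1/4.1)^3 ≈ 0.0193.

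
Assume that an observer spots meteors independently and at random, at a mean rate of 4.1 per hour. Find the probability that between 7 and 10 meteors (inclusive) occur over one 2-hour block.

Over the interval, μ = 4.1 × 2 = 8.2 (a 2-hour block = 2 hours).
P(7 ≤ N ≤ 10) = Σ_{j=7}^{10} e^(−8.2) · 8.2^j/j! ≈ 0.5060.

0.5060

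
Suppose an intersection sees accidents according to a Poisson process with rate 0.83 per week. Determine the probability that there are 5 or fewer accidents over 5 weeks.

0.7613

Over the interval, μ = 0.83 × 5 = 4.15 (5 weeks).
P(N ≤ 5) = Σ_{j=0}^{5} e^(−μ) μ^j/j! ≈ 0.7613.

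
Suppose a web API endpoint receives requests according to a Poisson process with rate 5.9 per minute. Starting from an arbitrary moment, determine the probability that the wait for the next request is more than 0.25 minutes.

0.2288

The wait for the next event is exponential with rate λ = 5.9 per minute.
P(T > 0.25) = e^(−λt) = e^(−5.9 × 0.25) = e^(−1.475) ≈ 0.2288.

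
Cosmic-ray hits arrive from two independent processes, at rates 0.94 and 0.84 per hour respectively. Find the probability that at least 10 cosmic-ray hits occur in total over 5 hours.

0.3994

Independent Poisson processes superpose: combined rate λ = 0.94 + 0.84 = 1.78 per hour.
Over the interval, μ = 1.78 × 5 = 8.9 (5 hours).
P(N ≥ 10) = 1 − P(N ≤ 9) ≈ 0.3994.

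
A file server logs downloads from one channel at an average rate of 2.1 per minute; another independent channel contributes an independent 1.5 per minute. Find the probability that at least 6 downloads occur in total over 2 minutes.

0.7241

Independent Poisson processes superpose: combined rate λ = 2.1 + 1.5 = 3.6 per minute.
Over the interval, μ = 3.6 × 2 = 7.2 (2 minutes).
P(N ≥ 6) = 1 − P(N ≤ 5) ≈ 0.7241.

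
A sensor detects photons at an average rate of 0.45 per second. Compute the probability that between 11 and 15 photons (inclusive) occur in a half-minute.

Over the interval, μ = 0.45 × 30 = 13.5 (a half-minute = 30 seconds).
P(11 ≤ N ≤ 15) = Σ_{j=11}^{15} e^(−13.5) · 13.5^j/j! ≈ 0.5066.

0.5066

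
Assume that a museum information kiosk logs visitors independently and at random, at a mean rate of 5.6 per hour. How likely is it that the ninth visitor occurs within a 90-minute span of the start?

Over the interval, μ = 5.6 × 1.5 = 8.4 (a 90-minute span = 1.5 hours).
The ninth arrival falls in the interval iff at least 9 events occur there: P(S_9 ≤ t) = P(N ≥ 9) = 1 − P(N ≤ 8) ≈ 0.4631.

0.4631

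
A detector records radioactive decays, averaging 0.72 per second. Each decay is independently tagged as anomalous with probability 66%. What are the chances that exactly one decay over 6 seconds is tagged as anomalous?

0.1647

Thinning: the decays that are tagged as anomalous themselves form a Poisson process with rate 0.66 × 0.72 = 0.4752 per second.
Over the interval, μ = 0.4752 × 6 = 2.8512 (6 seconds).
P(N = 1) = e^(−2.8512) · 2.8512^1/1! ≈ 0.1647.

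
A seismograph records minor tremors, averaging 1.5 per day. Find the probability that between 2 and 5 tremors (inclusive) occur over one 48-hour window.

0.7169

Over the interval, μ = 1.5 × 2 = 3 (a 48-hour window = 2 days).
P(2 ≤ N ≤ 5) = Σ_{j=2}^{5} e^(−3) · 3^j/j! ≈ 0.7169.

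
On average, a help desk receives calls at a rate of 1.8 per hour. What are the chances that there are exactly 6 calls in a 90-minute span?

Over the interval, μ = 1.8 × 1.5 = 2.7 (a 90-minute span = 1.5 hours).
P(N = 6) = e^(−μ) μ^6/6! = e^(−2.7) · 2.7^6/720 ≈ 0.0362.

0.0362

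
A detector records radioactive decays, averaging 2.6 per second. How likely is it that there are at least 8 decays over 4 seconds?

0.8137

Over the interval, μ = 2.6 × 4 = 10.4 (4 seconds).
P(N ≥ 8) = 1 − P(N ≤ 7) = 1 − Σ_{j=0}^{7} e^(−μ) μ^j/j! ≈ 0.8137.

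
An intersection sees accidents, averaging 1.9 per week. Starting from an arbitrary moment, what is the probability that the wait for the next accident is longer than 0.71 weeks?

0.2595

The wait for the next event is exponential with rate λ = 1.9 per week.
P(T > 0.71) = e^(−λt) = e^(−1.9 × 0.71) = e^(−1.349) ≈ 0.2595.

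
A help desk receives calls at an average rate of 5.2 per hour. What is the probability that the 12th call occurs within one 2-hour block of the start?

0.3495

Over the interval, μ = 5.2 × 2 = 10.4 (a 2-hour block = 2 hours).
The 12th arrival falls in the interval iff at least 12 events occur there: P(S_12 ≤ t) = P(N ≥ 12) = 1 − P(N ≤ 11) ≈ 0.3495.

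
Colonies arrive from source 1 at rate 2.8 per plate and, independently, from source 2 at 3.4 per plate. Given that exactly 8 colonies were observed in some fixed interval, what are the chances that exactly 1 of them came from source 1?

0.0539

Given the total, each event is independently from source 1 with probability p = λ_1/(λ_1+λ_2) = 2.8/6.2 ≈ 0.4516.
So K ~ Binomial(8, 2.8/6.2): P(K = 1) = C(8,1) · (2.8/6.2)^1 · (3.4/6.2)^7 ≈ 0.0539.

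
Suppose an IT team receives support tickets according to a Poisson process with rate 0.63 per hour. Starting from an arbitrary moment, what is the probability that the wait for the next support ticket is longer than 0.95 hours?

0.5496

The wait for the next event is exponential with rate λ = 0.63 per hour.
P(T > 0.95) = e^(−λt) = e^(−0.63 × 0.95) = e^(−0.5985) ≈ 0.5496.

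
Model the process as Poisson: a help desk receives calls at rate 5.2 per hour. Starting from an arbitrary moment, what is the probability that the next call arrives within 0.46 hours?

0.9086

Inter-arrival times are exponential with rate λ = 5.2 per hour.
P(T ≤ 0.46) = 1 − e^(−λt) = 1 − e^(−5.2 × 0.46) = 1 − e^(−2.392) ≈ 0.9086.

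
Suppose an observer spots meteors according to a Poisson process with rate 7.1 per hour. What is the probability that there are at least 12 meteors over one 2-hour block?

Over the interval, μ = 7.1 × 2 = 14.2 (a 2-hour block = 2 hours).
P(N ≥ 12) = 1 − P(N ≤ 11) = 1 − Σ_{j=0}^{11} e^(−μ) μ^j/j! ≈ 0.7565.

0.7565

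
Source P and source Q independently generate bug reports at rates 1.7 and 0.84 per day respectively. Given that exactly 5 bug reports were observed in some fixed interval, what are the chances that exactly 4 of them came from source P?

Given the total, each event is independently from source P with probability p = λ_P/(λ_P+λ_Q) = 1.7/2.54 ≈ 0.6693.
So K ~ Binomial(5, 1.7/2.54): P(K = 4) = C(5,4) · (1.7/2.54)^4 · (0.84/2.54)^1 ≈ 0.3318.

0.3318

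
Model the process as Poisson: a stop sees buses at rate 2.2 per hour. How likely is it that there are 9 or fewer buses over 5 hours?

Over the interval, μ = 2.2 × 5 = 11 (5 hours).
P(N ≤ 9) = Σ_{j=0}^{9} e^(−μ) μ^j/j! ≈ 0.3405.

0.3405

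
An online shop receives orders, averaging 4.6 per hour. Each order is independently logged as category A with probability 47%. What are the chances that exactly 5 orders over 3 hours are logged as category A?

Thinning: the orders that are logged as category A themselves form a Poisson process with rate 0.47 × 4.6 = 2.162 per hour.
Over the interval, μ = 2.162 × 3 = 6.486 (3 hours).
P(N = 5) = e^(−6.486) · 6.486^5/5! ≈ 0.1458.

0.1458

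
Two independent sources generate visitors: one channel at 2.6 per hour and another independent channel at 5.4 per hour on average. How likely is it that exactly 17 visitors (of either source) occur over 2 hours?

Independent Poisson processes superpose: combined rate λ = 2.6 + 5.4 = 8 per hour.
Over the interval, μ = 8 × 2 = 16 (2 hours).
P(N = 17) = e^(−16) · 16^17/17! ≈ 0.0934.

0.0934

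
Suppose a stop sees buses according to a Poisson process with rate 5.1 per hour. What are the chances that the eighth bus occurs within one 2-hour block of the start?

0.7973

Over the interval, μ = 5.1 × 2 = 10.2 (a 2-hour block = 2 hours).
The eighth arrival falls in the interval iff at least 8 events occur there: P(S_8 ≤ t) = P(N ≥ 8) = 1 − P(N ≤ 7) ≈ 0.7973.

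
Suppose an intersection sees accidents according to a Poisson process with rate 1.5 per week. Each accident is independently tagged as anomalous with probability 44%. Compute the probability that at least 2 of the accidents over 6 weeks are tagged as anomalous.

0.9054

Thinning: the accidents that are tagged as anomalous themselves form a Poisson process with rate 0.44 × 1.5 = 0.66 per week.
Over the interval, μ = 0.66 × 6 = 3.96 (6 weeks).
P(N ≥ 2) = 1 − P(N ≤ 1) ≈ 0.9054.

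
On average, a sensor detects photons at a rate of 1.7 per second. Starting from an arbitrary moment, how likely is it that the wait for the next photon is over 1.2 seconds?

0.1300

The wait for the next event is exponential with rate λ = 1.7 per second.
P(T > 1.2) = e^(−λt) = e^(−1.7 × 1.2) = e^(−2.04) ≈ 0.1300.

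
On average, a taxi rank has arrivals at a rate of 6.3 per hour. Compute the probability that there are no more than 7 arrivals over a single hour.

With mean μ = 6.3 per hour,
P(N ≤ 7) = Σ_{j=0}^{7} e^(−μ) μ^j/j! ≈ 0.7017.

0.7017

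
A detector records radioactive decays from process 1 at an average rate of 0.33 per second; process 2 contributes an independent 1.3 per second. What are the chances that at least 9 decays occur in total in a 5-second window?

Independent Poisson processes superpose: combined rate λ = 0.33 + 1.3 = 1.63 per second.
Over the interval, μ = 1.63 × 5 = 8.15 (a 5-second window = 5 seconds).
P(N ≥ 9) = 1 − P(N ≤ 8) ≈ 0.4284.

0.4284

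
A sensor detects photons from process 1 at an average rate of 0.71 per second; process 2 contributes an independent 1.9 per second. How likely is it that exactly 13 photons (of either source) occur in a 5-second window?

Independent Poisson processes superpose: combined rate λ = 0.71 + 1.9 = 2.61 per second.
Over the interval, μ = 2.61 × 5 = 13.05 (a 5-second window = 5 seconds).
P(N = 13) = e^(−13.05) · 13.05^13/13! ≈ 0.1099.

0.1099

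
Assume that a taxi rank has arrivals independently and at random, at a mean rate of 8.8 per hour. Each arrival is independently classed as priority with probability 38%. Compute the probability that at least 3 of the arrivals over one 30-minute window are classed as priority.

Thinning: the arrivals that are classed as priority themselves form a Poisson process with rate 0.38 × 8.8 = 3.344 per hour.
Over the interval, μ = 3.344 × 0.5 = 1.672 (a 30-minute window = 0.5 hours).
P(N ≥ 3) = 1 − P(N ≤ 2) ≈ 0.2354.

0.2354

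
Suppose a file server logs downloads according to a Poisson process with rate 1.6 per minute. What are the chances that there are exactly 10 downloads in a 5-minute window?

0.0993

Over the interval, μ = 1.6 × 5 = 8 (a 5-minute window = 5 minutes).
P(N = 10) = e^(−μ) μ^10/10! = e^(−8) · 8^10/3628800 ≈ 0.0993.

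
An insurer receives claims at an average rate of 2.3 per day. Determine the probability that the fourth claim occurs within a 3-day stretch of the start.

0.9129

Over the interval, μ = 2.3 × 3 = 6.9 (a 3-day stretch = 3 days).
The fourth arrival falls in the interval iff at least 4 events occur there: P(S_4 ≤ t) = P(N ≥ 4) = 1 − P(N ≤ 3) ≈ 0.9129.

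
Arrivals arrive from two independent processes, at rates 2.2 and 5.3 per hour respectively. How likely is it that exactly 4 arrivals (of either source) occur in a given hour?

Independent Poisson processes superpose: combined rate λ = 2.2 + 5.3 = 7.5 per hour.
So μ = 7.5.
P(N = 4) = e^(−7.5) · 7.5^4/4! ≈ 0.0729.

0.0729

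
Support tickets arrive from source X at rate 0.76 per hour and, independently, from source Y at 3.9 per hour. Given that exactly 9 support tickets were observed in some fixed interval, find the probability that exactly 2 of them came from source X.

0.2754

Given the total, each event is independently from source X with probability p = λ_X/(λ_X+λ_Y) = 0.76/4.66 ≈ 0.1631.
So K ~ Binomial(9, 0.76/4.66): P(K = 2) = C(9,2) · (0.76/4.66)^2 · (3.9/4.66)^7 ≈ 0.2754.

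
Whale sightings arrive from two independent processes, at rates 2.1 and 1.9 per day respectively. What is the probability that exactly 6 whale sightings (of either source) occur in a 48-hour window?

Independent Poisson processes superpose: combined rate λ = 2.1 + 1.9 = 4 per day.
Over the interval, μ = 4 × 2 = 8 (a 48-hour window = 2 days).
P(N = 6) = e^(−8) · 8^6/6! ≈ 0.1221.

0.1221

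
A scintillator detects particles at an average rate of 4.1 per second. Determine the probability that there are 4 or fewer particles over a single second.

With mean μ = 4.1 per second,
P(N ≤ 4) = Σ_{j=0}^{4} e^(−μ) μ^j/j! ≈ 0.6093.

0.6093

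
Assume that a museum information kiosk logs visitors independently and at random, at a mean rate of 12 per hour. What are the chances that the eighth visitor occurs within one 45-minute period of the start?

0.6761

Over the interval, μ = 12 × 0.75 = 9 (a 45-minute period = 0.75 hours).
The eighth arrival falls in the interval iff at least 8 events occur there: P(S_8 ≤ t) = P(N ≥ 8) = 1 − P(N ≤ 7) ≈ 0.6761.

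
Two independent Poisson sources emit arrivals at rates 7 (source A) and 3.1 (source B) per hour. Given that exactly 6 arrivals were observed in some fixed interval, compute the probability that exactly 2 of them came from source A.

Given the total, each event is independently from source A with probability p = λ_A/(λ_A+λ_B) = 7/10.1 ≈ 0.6931.
So K ~ Binomial(6, 7/10.1): P(K = 2) = C(6,2) · (7/10.1)^2 · (3.1/10.1)^4 ≈ 0.0639.

0.0639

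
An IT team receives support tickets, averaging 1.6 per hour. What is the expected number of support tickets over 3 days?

115.2

E[N] = λt = 1.6 × 72 = 115.2 (3 days = 72 hours).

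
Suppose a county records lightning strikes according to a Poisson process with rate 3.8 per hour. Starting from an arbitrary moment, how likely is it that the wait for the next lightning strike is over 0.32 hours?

The wait for the next event is exponential with rate λ = 3.8 per hour.
P(T > 0.32) = e^(−λt) = e^(−3.8 × 0.32) = e^(−1.216) ≈ 0.2964.

0.2964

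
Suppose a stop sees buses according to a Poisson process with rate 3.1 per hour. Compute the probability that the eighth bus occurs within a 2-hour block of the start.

0.2840

Over the interval, μ = 3.1 × 2 = 6.2 (a 2-hour block = 2 hours).
The eighth arrival falls in the interval iff at least 8 events occur there: P(S_8 ≤ t) = P(N ≥ 8) = 1 − P(N ≤ 7) ≈ 0.2840.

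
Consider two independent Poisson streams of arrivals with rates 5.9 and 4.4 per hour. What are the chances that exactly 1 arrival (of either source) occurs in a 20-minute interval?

0.1108

Independent Poisson processes superpose: combined rate λ = 5.9 + 4.4 = 10.3 per hour.
Over the interval, μ = 10.3 × 1/3 ≈ 3.43333 (a 20-minute interval = 1/3 hours).
P(N = 1) = e^(−3.43333) · 3.43333^1/1! ≈ 0.1108.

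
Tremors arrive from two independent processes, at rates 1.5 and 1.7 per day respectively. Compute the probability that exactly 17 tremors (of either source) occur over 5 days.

Independent Poisson processes superpose: combined rate λ = 1.5 + 1.7 = 3.2 per day.
Over the interval, μ = 3.2 × 5 = 16 (5 days).
P(N = 17) = e^(−16) · 16^17/17! ≈ 0.0934.

0.0934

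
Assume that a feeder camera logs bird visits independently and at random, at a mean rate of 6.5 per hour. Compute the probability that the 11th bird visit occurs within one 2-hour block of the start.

0.7483

Over the interval, μ = 6.5 × 2 = 13 (a 2-hour block = 2 hours).
The 11th arrival falls in the interval iff at least 11 events occur there: P(S_11 ≤ t) = P(N ≥ 11) = 1 − P(N ≤ 10) ≈ 0.7483.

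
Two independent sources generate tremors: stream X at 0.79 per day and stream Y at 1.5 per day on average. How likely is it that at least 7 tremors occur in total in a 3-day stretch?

Independent Poisson processes superpose: combined rate λ = 0.79 + 1.5 = 2.29 per day.
Over the interval, μ = 2.29 × 3 = 6.87 (a 3-day stretch = 3 days).
P(N ≥ 7) = 1 − P(N ≤ 6) ≈ 0.5307.

0.5307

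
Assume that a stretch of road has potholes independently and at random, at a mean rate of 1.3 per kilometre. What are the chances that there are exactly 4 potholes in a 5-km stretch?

Over the interval, μ = 1.3 × 5 = 6.5 (a 5-km stretch = 5 kilometres).
P(N = 4) = e^(−μ) μ^4/4! = e^(−6.5) · 6.5^4/24 ≈ 0.1118.

0.1118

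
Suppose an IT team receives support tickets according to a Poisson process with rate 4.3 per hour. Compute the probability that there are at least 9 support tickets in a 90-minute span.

Over the interval, μ = 4.3 × 1.5 = 6.45 (a 90-minute span = 1.5 hours).
P(N ≥ 9) = 1 − P(N ≤ 8) = 1 − Σ_{j=0}^{8} e^(−μ) μ^j/j! ≈ 0.2025.

0.2025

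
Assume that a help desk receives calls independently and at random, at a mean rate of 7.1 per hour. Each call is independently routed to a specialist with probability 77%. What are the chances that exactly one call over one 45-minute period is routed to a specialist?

Thinning: the calls that are routed to a specialist themselves form a Poisson process with rate 0.77 × 7.1 = 5.467 per hour.
Over the interval, μ = 5.467 × 0.75 = 4.10025 (a 45-minute period = 0.75 hours).
P(N = 1) = e^(−4.10025) · 4.10025^1/1! ≈ 0.0679.

0.0679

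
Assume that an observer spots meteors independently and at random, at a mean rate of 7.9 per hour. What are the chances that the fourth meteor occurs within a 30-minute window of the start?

0.5567

Over the interval, μ = 7.9 × 0.5 = 3.95 (a 30-minute window = 0.5 hours).
The fourth arrival falls in the interval iff at least 4 events occur there: P(S_4 ≤ t) = P(N ≥ 4) = 1 − P(N ≤ 3) ≈ 0.5567.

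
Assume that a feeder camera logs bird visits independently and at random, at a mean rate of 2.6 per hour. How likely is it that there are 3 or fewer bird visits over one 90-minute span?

Over the interval, μ = 2.6 × 1.5 = 3.9 (a 90-minute span = 1.5 hours).
P(N ≤ 3) = Σ_{j=0}^{3} e^(−μ) μ^j/j! ≈ 0.4532.

0.4532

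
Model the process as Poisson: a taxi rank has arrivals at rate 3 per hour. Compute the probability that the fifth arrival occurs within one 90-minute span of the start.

0.4679

Over the interval, μ = 3 × 1.5 = 4.5 (a 90-minute span = 1.5 hours).
The fifth arrival falls in the interval iff at least 5 events occur there: P(S_5 ≤ t) = P(N ≥ 5) = 1 − P(N ≤ 4) ≈ 0.4679.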